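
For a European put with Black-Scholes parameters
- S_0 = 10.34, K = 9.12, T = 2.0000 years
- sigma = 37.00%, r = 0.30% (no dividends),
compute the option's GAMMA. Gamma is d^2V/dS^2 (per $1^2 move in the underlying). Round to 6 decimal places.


Answer: Gamma = 0.064643

Derivation:
d1 = 0.5130347605; d2 = -0.0102242576
phi(d1) = 0.3497485309; exp(-qT) = 1.0000000000; exp(-rT) = 0.9940179641
Gamma = exp(-qT) * phi(d1) / (S * sigma * sqrt(T)) = 1.0000000000 * 0.3497485309 / (10.3400 * 0.3700 * 1.4142135624) = 0.064643


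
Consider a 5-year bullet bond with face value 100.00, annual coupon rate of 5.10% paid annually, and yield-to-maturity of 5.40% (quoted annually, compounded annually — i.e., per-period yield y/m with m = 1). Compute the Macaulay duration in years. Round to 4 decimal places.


Answer: Macaulay duration = 4.5343 years

Derivation:
Coupon per period c = face * coupon_rate / m = 5.100000
Periods per year m = 1; per-period yield y/m = 0.054000
Number of cashflows N = 5
Cashflows (t years, CF_t, discount factor 1/(1+y/m)^(m*t), PV):
  t = 1.0000: CF_t = 5.100000, DF = 0.948767, PV = 4.838710
  t = 2.0000: CF_t = 5.100000, DF = 0.900158, PV = 4.590806
  t = 3.0000: CF_t = 5.100000, DF = 0.854040, PV = 4.355604
  t = 4.0000: CF_t = 5.100000, DF = 0.810285, PV = 4.132451
  t = 5.0000: CF_t = 105.100000, DF = 0.768771, PV = 80.797823
Price P = sum_t PV_t = 98.715394
Macaulay numerator sum_t t * PV_t:
  t * PV_t at t = 1.0000: 4.838710
  t * PV_t at t = 2.0000: 9.181612
  t * PV_t at t = 3.0000: 13.066811
  t * PV_t at t = 4.0000: 16.529805
  t * PV_t at t = 5.0000: 403.989117
Macaulay duration D = (sum_t t * PV_t) / P = 447.606054 / 98.715394 = 4.534309


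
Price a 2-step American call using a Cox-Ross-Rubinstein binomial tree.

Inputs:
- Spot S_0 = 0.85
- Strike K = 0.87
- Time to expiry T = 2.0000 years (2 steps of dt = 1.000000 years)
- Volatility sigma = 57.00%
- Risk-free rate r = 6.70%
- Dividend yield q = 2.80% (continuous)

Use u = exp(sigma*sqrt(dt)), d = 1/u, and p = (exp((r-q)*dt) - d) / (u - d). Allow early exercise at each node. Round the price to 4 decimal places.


dt = T/N = 1.000000
u = exp(sigma*sqrt(dt)) = 1.768267; d = 1/u = 0.565525
p = (exp((r-q)*dt) - d) / (u - d) = 0.394303
Discount per step: exp(-r*dt) = 0.935195
Stock lattice S(k, i) with i counting down-moves:
  k=0: S(0,0) = 0.8500
  k=1: S(1,0) = 1.5030; S(1,1) = 0.4807
  k=2: S(2,0) = 2.6578; S(2,1) = 0.8500; S(2,2) = 0.2718
Terminal payoffs V(N, i) = max(S_T - K, 0):
  V(2,0) = 1.787753; V(2,1) = 0.000000; V(2,2) = 0.000000
Backward induction: V(k, i) = exp(-r*dt) * [p * V(k+1, i) + (1-p) * V(k+1, i+1)]; then take max(V_cont, immediate exercise) for American.
  V(1,0) = exp(-r*dt) * [p*1.787753 + (1-p)*0.000000] = 0.659235; exercise = 0.633027; V(1,0) = max -> 0.659235
  V(1,1) = exp(-r*dt) * [p*0.000000 + (1-p)*0.000000] = 0.000000; exercise = 0.000000; V(1,1) = max -> 0.000000
  V(0,0) = exp(-r*dt) * [p*0.659235 + (1-p)*0.000000] = 0.243093; exercise = 0.000000; V(0,0) = max -> 0.243093

Answer: Price = V(0,0) = 0.2431


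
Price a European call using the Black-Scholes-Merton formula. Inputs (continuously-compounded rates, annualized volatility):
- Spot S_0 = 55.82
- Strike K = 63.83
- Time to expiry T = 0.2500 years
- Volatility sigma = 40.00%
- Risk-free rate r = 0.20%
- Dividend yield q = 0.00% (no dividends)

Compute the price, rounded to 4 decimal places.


Answer: Price = 1.7948

Derivation:
d1 = (ln(S/K) + (r - q + 0.5*sigma^2) * T) / (sigma * sqrt(T)) = -0.56795536
d2 = d1 - sigma * sqrt(T) = -0.76795536
exp(-rT) = 0.99950012; exp(-qT) = 1.00000000
C = S_0 * exp(-qT) * N(d1) - K * exp(-rT) * N(d2)
N(d1) = 0.28503264; N(d2) = 0.22125685
C = 55.8200 * 1.00000000 * 0.28503264 - 63.8300 * 0.99950012 * 0.22125685 = 1.7948


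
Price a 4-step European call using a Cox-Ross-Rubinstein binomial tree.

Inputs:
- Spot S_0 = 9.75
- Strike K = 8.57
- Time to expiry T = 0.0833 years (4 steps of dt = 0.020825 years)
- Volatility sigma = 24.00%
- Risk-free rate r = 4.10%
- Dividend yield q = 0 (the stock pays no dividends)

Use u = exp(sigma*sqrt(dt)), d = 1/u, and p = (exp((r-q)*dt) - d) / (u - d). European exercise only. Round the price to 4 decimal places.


Answer: Price = V(0,0) = 1.2141

Derivation:
dt = T/N = 0.020825
u = exp(sigma*sqrt(dt)) = 1.035241; d = 1/u = 0.965959
p = (exp((r-q)*dt) - d) / (u - d) = 0.503672
Discount per step: exp(-r*dt) = 0.999147
Stock lattice S(k, i) with i counting down-moves:
  k=0: S(0,0) = 9.7500
  k=1: S(1,0) = 10.0936; S(1,1) = 9.4181
  k=2: S(2,0) = 10.4493; S(2,1) = 9.7500; S(2,2) = 9.0975
  k=3: S(3,0) = 10.8175; S(3,1) = 10.0936; S(3,2) = 9.4181; S(3,3) = 8.7878
  k=4: S(4,0) = 11.1988; S(4,1) = 10.4493; S(4,2) = 9.7500; S(4,3) = 9.0975; S(4,4) = 8.4887
Terminal payoffs V(N, i) = max(S_T - K, 0):
  V(4,0) = 2.628766; V(4,1) = 1.879305; V(4,2) = 1.180000; V(4,3) = 0.527495; V(4,4) = 0.000000
Backward induction: V(k, i) = exp(-r*dt) * [p * V(k+1, i) + (1-p) * V(k+1, i+1)].
  V(3,0) = exp(-r*dt) * [p*2.628766 + (1-p)*1.879305] = 2.254861
  V(3,1) = exp(-r*dt) * [p*1.879305 + (1-p)*1.180000] = 1.530912
  V(3,2) = exp(-r*dt) * [p*1.180000 + (1-p)*0.527495] = 0.855413
  V(3,3) = exp(-r*dt) * [p*0.527495 + (1-p)*0.000000] = 0.265457
  V(2,0) = exp(-r*dt) * [p*2.254861 + (1-p)*1.530912] = 1.893927
  V(2,1) = exp(-r*dt) * [p*1.530912 + (1-p)*0.855413] = 1.194622
  V(2,2) = exp(-r*dt) * [p*0.855413 + (1-p)*0.265457] = 0.562121
  V(1,0) = exp(-r*dt) * [p*1.893927 + (1-p)*1.194622] = 1.545522
  V(1,1) = exp(-r*dt) * [p*1.194622 + (1-p)*0.562121] = 0.879942
  V(0,0) = exp(-r*dt) * [p*1.545522 + (1-p)*0.879942] = 1.214139


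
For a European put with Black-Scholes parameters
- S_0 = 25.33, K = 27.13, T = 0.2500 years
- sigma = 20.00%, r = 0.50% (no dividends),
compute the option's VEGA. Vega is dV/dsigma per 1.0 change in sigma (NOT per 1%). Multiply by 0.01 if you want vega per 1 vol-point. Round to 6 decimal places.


Answer: Vega = 4.158738

Derivation:
d1 = -0.6240066266; d2 = -0.7240066266
phi(d1) = 0.3283646113; exp(-qT) = 1.0000000000; exp(-rT) = 0.9987507809
Vega = S * exp(-qT) * phi(d1) * sqrt(T) = 25.3300 * 1.0000000000 * 0.3283646113 * 0.5000000000 = 4.158738


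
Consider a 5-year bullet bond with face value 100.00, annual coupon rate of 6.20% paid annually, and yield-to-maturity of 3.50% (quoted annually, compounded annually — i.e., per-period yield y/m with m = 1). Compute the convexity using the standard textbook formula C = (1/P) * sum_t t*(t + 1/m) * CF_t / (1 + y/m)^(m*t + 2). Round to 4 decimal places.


Coupon per period c = face * coupon_rate / m = 6.200000
Periods per year m = 1; per-period yield y/m = 0.035000
Number of cashflows N = 5
Cashflows (t years, CF_t, discount factor 1/(1+y/m)^(m*t), PV):
  t = 1.0000: CF_t = 6.200000, DF = 0.966184, PV = 5.990338
  t = 2.0000: CF_t = 6.200000, DF = 0.933511, PV = 5.787766
  t = 3.0000: CF_t = 6.200000, DF = 0.901943, PV = 5.592045
  t = 4.0000: CF_t = 6.200000, DF = 0.871442, PV = 5.402942
  t = 5.0000: CF_t = 106.200000, DF = 0.841973, PV = 89.417550
Price P = sum_t PV_t = 112.190641
Convexity numerator sum_t t*(t + 1/m) * CF_t / (1+y/m)^(m*t + 2):
  t = 1.0000: term = 11.184090
  t = 2.0000: term = 32.417651
  t = 3.0000: term = 62.642804
  t = 4.0000: term = 100.874080
  t = 5.0000: term = 2504.167201
Convexity = (1/P) * sum = 2711.285825 / 112.190641 = 24.166774

Answer: Convexity = 24.1668


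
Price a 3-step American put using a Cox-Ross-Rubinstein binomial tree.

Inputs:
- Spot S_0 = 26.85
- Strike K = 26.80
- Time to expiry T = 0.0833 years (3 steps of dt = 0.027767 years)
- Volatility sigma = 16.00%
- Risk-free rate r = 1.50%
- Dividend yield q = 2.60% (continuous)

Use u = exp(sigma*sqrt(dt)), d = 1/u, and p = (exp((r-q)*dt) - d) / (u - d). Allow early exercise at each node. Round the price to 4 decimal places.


dt = T/N = 0.027767
u = exp(sigma*sqrt(dt)) = 1.027020; d = 1/u = 0.973691
p = (exp((r-q)*dt) - d) / (u - d) = 0.487609
Discount per step: exp(-r*dt) = 0.999584
Stock lattice S(k, i) with i counting down-moves:
  k=0: S(0,0) = 26.8500
  k=1: S(1,0) = 27.5755; S(1,1) = 26.1436
  k=2: S(2,0) = 28.3206; S(2,1) = 26.8500; S(2,2) = 25.4558
  k=3: S(3,0) = 29.0858; S(3,1) = 27.5755; S(3,2) = 26.1436; S(3,3) = 24.7861
Terminal payoffs V(N, i) = max(K - S_T, 0):
  V(3,0) = 0.000000; V(3,1) = 0.000000; V(3,2) = 0.656398; V(3,3) = 2.013929
Backward induction: V(k, i) = exp(-r*dt) * [p * V(k+1, i) + (1-p) * V(k+1, i+1)]; then take max(V_cont, immediate exercise) for American.
  V(2,0) = exp(-r*dt) * [p*0.000000 + (1-p)*0.000000] = 0.000000; exercise = 0.000000; V(2,0) = max -> 0.000000
  V(2,1) = exp(-r*dt) * [p*0.000000 + (1-p)*0.656398] = 0.336193; exercise = 0.000000; V(2,1) = max -> 0.336193
  V(2,2) = exp(-r*dt) * [p*0.656398 + (1-p)*2.013929] = 1.351423; exercise = 1.344212; V(2,2) = max -> 1.351423
  V(1,0) = exp(-r*dt) * [p*0.000000 + (1-p)*0.336193] = 0.172191; exercise = 0.000000; V(1,0) = max -> 0.172191
  V(1,1) = exp(-r*dt) * [p*0.336193 + (1-p)*1.351423] = 0.856031; exercise = 0.656398; V(1,1) = max -> 0.856031
  V(0,0) = exp(-r*dt) * [p*0.172191 + (1-p)*0.856031] = 0.522367; exercise = 0.000000; V(0,0) = max -> 0.522367

Answer: Price = V(0,0) = 0.5224


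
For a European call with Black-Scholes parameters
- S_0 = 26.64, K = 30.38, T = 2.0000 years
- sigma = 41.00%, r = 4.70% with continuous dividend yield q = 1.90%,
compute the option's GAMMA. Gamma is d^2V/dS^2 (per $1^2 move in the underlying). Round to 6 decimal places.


Answer: Gamma = 0.024548

Derivation:
d1 = 0.1599257345; d2 = -0.4199018261
phi(d1) = 0.3938730406; exp(-qT) = 0.9627129409; exp(-rT) = 0.9102827622
Gamma = exp(-qT) * phi(d1) / (S * sigma * sqrt(T)) = 0.9627129409 * 0.3938730406 / (26.6400 * 0.4100 * 1.4142135624) = 0.024548


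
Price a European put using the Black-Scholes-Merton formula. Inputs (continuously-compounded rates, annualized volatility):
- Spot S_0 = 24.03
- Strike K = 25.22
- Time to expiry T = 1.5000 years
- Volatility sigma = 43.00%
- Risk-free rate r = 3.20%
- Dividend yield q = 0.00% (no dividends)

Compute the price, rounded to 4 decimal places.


Answer: Price = 4.9958

Derivation:
d1 = (ln(S/K) + (r - q + 0.5*sigma^2) * T) / (sigma * sqrt(T)) = 0.26268541
d2 = d1 - sigma * sqrt(T) = -0.26395489
exp(-rT) = 0.95313379; exp(-qT) = 1.00000000
P = K * exp(-rT) * N(-d2) - S_0 * exp(-qT) * N(-d1)
N(-d1) = 0.39639653; N(-d2) = 0.60409266
P = 25.2200 * 0.95313379 * 0.60409266 - 24.0300 * 1.00000000 * 0.39639653 = 4.9958


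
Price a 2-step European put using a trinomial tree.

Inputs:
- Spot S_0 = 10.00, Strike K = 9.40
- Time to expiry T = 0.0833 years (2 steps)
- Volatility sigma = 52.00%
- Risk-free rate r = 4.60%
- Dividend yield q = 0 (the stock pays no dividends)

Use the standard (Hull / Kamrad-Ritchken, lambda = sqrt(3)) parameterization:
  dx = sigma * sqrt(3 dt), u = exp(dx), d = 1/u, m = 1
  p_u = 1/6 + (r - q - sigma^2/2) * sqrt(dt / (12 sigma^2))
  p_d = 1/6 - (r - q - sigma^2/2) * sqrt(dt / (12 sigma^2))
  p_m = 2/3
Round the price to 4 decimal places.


dt = T/N = 0.041650; dx = sigma*sqrt(3*dt) = 0.183811
u = exp(dx) = 1.201789; d = 1/u = 0.832093
p_u = 0.156561, p_m = 0.666667, p_d = 0.176773
Discount per step: exp(-r*dt) = 0.998086
Stock lattice S(k, j) with j the centered position index:
  k=0: S(0,+0) = 10.0000
  k=1: S(1,-1) = 8.3209; S(1,+0) = 10.0000; S(1,+1) = 12.0179
  k=2: S(2,-2) = 6.9238; S(2,-1) = 8.3209; S(2,+0) = 10.0000; S(2,+1) = 12.0179; S(2,+2) = 14.4430
Terminal payoffs V(N, j) = max(K - S_T, 0):
  V(2,-2) = 2.476211; V(2,-1) = 1.079069; V(2,+0) = 0.000000; V(2,+1) = 0.000000; V(2,+2) = 0.000000
Backward induction: V(k, j) = exp(-r*dt) * [p_u * V(k+1, j+1) + p_m * V(k+1, j) + p_d * V(k+1, j-1)]
  V(1,-1) = exp(-r*dt) * [p_u*0.000000 + p_m*1.079069 + p_d*2.476211] = 1.154891
  V(1,+0) = exp(-r*dt) * [p_u*0.000000 + p_m*0.000000 + p_d*1.079069] = 0.190385
  V(1,+1) = exp(-r*dt) * [p_u*0.000000 + p_m*0.000000 + p_d*0.000000] = 0.000000
  V(0,+0) = exp(-r*dt) * [p_u*0.000000 + p_m*0.190385 + p_d*1.154891] = 0.330443

Answer: Price = V(0,0) = 0.3304


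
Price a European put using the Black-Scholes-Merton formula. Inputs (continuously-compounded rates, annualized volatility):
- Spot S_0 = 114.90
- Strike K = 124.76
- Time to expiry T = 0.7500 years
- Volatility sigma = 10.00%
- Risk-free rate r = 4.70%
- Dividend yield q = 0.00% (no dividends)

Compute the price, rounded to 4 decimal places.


d1 = (ln(S/K) + (r - q + 0.5*sigma^2) * T) / (sigma * sqrt(T)) = -0.50032836
d2 = d1 - sigma * sqrt(T) = -0.58693090
exp(-rT) = 0.96536405; exp(-qT) = 1.00000000
P = K * exp(-rT) * N(-d2) - S_0 * exp(-qT) * N(-d1)
N(-d1) = 0.69157806; N(-d2) = 0.72137494
P = 124.7600 * 0.96536405 * 0.72137494 - 114.9000 * 1.00000000 * 0.69157806 = 7.4192

Answer: Price = 7.4192


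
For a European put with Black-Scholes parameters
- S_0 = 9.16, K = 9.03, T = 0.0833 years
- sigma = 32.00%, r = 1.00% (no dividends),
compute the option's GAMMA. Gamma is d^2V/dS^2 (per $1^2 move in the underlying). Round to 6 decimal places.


Answer: Gamma = 0.461285

Derivation:
d1 = 0.2099640787; d2 = 0.1176065127
phi(d1) = 0.3902448211; exp(-qT) = 1.0000000000; exp(-rT) = 0.9991673468
Gamma = exp(-qT) * phi(d1) / (S * sigma * sqrt(T)) = 1.0000000000 * 0.3902448211 / (9.1600 * 0.3200 * 0.2886173938) = 0.461285


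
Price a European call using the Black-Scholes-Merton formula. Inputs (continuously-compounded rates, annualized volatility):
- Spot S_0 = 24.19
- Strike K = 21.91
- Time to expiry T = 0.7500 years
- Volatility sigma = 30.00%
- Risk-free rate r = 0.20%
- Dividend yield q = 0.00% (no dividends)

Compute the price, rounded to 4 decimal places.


Answer: Price = 3.7119

Derivation:
d1 = (ln(S/K) + (r - q + 0.5*sigma^2) * T) / (sigma * sqrt(T)) = 0.51671375
d2 = d1 - sigma * sqrt(T) = 0.25690613
exp(-rT) = 0.99850112; exp(-qT) = 1.00000000
C = S_0 * exp(-qT) * N(d1) - K * exp(-rT) * N(d2)
N(d1) = 0.69732200; N(d2) = 0.60137438
C = 24.1900 * 1.00000000 * 0.69732200 - 21.9100 * 0.99850112 * 0.60137438 = 3.7119


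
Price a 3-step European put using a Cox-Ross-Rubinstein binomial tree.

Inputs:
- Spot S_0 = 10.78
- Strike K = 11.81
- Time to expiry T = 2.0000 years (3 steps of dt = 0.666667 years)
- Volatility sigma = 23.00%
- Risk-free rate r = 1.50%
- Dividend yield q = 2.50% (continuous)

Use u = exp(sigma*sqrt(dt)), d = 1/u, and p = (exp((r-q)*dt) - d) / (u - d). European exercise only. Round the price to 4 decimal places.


dt = T/N = 0.666667
u = exp(sigma*sqrt(dt)) = 1.206585; d = 1/u = 0.828785
p = (exp((r-q)*dt) - d) / (u - d) = 0.435602
Discount per step: exp(-r*dt) = 0.990050
Stock lattice S(k, i) with i counting down-moves:
  k=0: S(0,0) = 10.7800
  k=1: S(1,0) = 13.0070; S(1,1) = 8.9343
  k=2: S(2,0) = 15.6940; S(2,1) = 10.7800; S(2,2) = 7.4046
  k=3: S(3,0) = 18.9362; S(3,1) = 13.0070; S(3,2) = 8.9343; S(3,3) = 6.1368
Terminal payoffs V(N, i) = max(K - S_T, 0):
  V(3,0) = 0.000000; V(3,1) = 0.000000; V(3,2) = 2.875695; V(3,3) = 5.673160
Backward induction: V(k, i) = exp(-r*dt) * [p * V(k+1, i) + (1-p) * V(k+1, i+1)].
  V(2,0) = exp(-r*dt) * [p*0.000000 + (1-p)*0.000000] = 0.000000
  V(2,1) = exp(-r*dt) * [p*0.000000 + (1-p)*2.875695] = 1.606888
  V(2,2) = exp(-r*dt) * [p*2.875695 + (1-p)*5.673160] = 4.410256
  V(1,0) = exp(-r*dt) * [p*0.000000 + (1-p)*1.606888] = 0.897901
  V(1,1) = exp(-r*dt) * [p*1.606888 + (1-p)*4.410256] = 3.157372
  V(0,0) = exp(-r*dt) * [p*0.897901 + (1-p)*3.157372] = 2.151520

Answer: Price = V(0,0) = 2.1515


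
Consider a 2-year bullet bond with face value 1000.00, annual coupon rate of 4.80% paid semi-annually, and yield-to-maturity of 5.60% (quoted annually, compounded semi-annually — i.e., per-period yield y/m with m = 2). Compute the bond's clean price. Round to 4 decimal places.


Answer: Price = 985.0602

Derivation:
Coupon per period c = face * coupon_rate / m = 24.000000
Periods per year m = 2; per-period yield y/m = 0.028000
Number of cashflows N = 4
Cashflows (t years, CF_t, discount factor 1/(1+y/m)^(m*t), PV):
  t = 0.5000: CF_t = 24.000000, DF = 0.972763, PV = 23.346304
  t = 1.0000: CF_t = 24.000000, DF = 0.946267, PV = 22.710412
  t = 1.5000: CF_t = 24.000000, DF = 0.920493, PV = 22.091840
  t = 2.0000: CF_t = 1024.000000, DF = 0.895422, PV = 916.911665
Price P = sum_t PV_t = 985.060221


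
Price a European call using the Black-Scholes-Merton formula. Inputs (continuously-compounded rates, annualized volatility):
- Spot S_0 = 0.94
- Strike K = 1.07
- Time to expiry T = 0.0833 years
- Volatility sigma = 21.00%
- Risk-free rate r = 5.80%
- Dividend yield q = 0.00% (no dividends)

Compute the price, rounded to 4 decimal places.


Answer: Price = 0.0004

Derivation:
d1 = (ln(S/K) + (r - q + 0.5*sigma^2) * T) / (sigma * sqrt(T)) = -2.02716699
d2 = d1 - sigma * sqrt(T) = -2.08777664
exp(-rT) = 0.99518025; exp(-qT) = 1.00000000
C = S_0 * exp(-qT) * N(d1) - K * exp(-rT) * N(d2)
N(d1) = 0.02132267; N(d2) = 0.01840899
C = 0.9400 * 1.00000000 * 0.02132267 - 1.0700 * 0.99518025 * 0.01840899 = 0.0004


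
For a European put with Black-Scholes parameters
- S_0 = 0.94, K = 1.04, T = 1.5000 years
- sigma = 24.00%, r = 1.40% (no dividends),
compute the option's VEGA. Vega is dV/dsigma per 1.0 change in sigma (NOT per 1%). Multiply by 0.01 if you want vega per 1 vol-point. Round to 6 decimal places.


Answer: Vega = 0.455682

Derivation:
d1 = -0.1255231386; d2 = -0.4194619078
phi(d1) = 0.3958117489; exp(-qT) = 1.0000000000; exp(-rT) = 0.9792189646
Vega = S * exp(-qT) * phi(d1) * sqrt(T) = 0.9400 * 1.0000000000 * 0.3958117489 * 1.2247448714 = 0.455682


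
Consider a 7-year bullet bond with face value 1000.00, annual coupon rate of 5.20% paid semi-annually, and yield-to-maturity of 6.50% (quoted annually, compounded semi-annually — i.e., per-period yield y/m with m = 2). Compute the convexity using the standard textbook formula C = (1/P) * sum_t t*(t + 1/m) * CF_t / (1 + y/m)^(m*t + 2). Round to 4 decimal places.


Coupon per period c = face * coupon_rate / m = 26.000000
Periods per year m = 2; per-period yield y/m = 0.032500
Number of cashflows N = 14
Cashflows (t years, CF_t, discount factor 1/(1+y/m)^(m*t), PV):
  t = 0.5000: CF_t = 26.000000, DF = 0.968523, PV = 25.181598
  t = 1.0000: CF_t = 26.000000, DF = 0.938037, PV = 24.388957
  t = 1.5000: CF_t = 26.000000, DF = 0.908510, PV = 23.621266
  t = 2.0000: CF_t = 26.000000, DF = 0.879913, PV = 22.877739
  t = 2.5000: CF_t = 26.000000, DF = 0.852216, PV = 22.157617
  t = 3.0000: CF_t = 26.000000, DF = 0.825391, PV = 21.460162
  t = 3.5000: CF_t = 26.000000, DF = 0.799410, PV = 20.784660
  t = 4.0000: CF_t = 26.000000, DF = 0.774247, PV = 20.130421
  t = 4.5000: CF_t = 26.000000, DF = 0.749876, PV = 19.496776
  t = 5.0000: CF_t = 26.000000, DF = 0.726272, PV = 18.883076
  t = 5.5000: CF_t = 26.000000, DF = 0.703411, PV = 18.288694
  t = 6.0000: CF_t = 26.000000, DF = 0.681270, PV = 17.713020
  t = 6.5000: CF_t = 26.000000, DF = 0.659826, PV = 17.155468
  t = 7.0000: CF_t = 1026.000000, DF = 0.639056, PV = 655.671816
Price P = sum_t PV_t = 927.811270
Convexity numerator sum_t t*(t + 1/m) * CF_t / (1+y/m)^(m*t + 2):
  t = 0.5000: term = 11.810633
  t = 1.0000: term = 34.316609
  t = 1.5000: term = 66.472850
  t = 2.0000: term = 107.300808
  t = 2.5000: term = 155.884950
  t = 3.0000: term = 211.369424
  t = 3.5000: term = 272.954866
  t = 4.0000: term = 339.895371
  t = 4.5000: term = 411.495606
  t = 5.0000: term = 487.108062
  t = 5.5000: term = 566.130436
  t = 6.0000: term = 648.003140
  t = 6.5000: term = 732.206938
  t = 7.0000: term = 32289.825568
Convexity = (1/P) * sum = 36334.775261 / 927.811270 = 39.161817

Answer: Convexity = 39.1618


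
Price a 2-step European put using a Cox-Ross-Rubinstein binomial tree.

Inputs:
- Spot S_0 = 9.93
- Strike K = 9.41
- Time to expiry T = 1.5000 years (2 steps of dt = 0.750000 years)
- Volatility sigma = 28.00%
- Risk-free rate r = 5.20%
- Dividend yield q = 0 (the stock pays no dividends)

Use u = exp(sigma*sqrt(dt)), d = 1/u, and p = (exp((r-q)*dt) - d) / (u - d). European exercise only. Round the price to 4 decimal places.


dt = T/N = 0.750000
u = exp(sigma*sqrt(dt)) = 1.274415; d = 1/u = 0.784674
p = (exp((r-q)*dt) - d) / (u - d) = 0.520881
Discount per step: exp(-r*dt) = 0.961751
Stock lattice S(k, i) with i counting down-moves:
  k=0: S(0,0) = 9.9300
  k=1: S(1,0) = 12.6549; S(1,1) = 7.7918
  k=2: S(2,0) = 16.1276; S(2,1) = 9.9300; S(2,2) = 6.1140
Terminal payoffs V(N, i) = max(K - S_T, 0):
  V(2,0) = 0.000000; V(2,1) = 0.000000; V(2,2) = 3.295969
Backward induction: V(k, i) = exp(-r*dt) * [p * V(k+1, i) + (1-p) * V(k+1, i+1)].
  V(1,0) = exp(-r*dt) * [p*0.000000 + (1-p)*0.000000] = 0.000000
  V(1,1) = exp(-r*dt) * [p*0.000000 + (1-p)*3.295969] = 1.518761
  V(0,0) = exp(-r*dt) * [p*0.000000 + (1-p)*1.518761] = 0.699835

Answer: Price = V(0,0) = 0.6998


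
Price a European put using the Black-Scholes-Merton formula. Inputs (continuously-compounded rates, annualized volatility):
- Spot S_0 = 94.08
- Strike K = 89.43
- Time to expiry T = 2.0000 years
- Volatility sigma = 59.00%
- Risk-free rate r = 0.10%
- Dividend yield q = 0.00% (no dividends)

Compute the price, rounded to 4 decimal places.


d1 = (ln(S/K) + (r - q + 0.5*sigma^2) * T) / (sigma * sqrt(T)) = 0.48034038
d2 = d1 - sigma * sqrt(T) = -0.35404562
exp(-rT) = 0.99800200; exp(-qT) = 1.00000000
P = K * exp(-rT) * N(-d2) - S_0 * exp(-qT) * N(-d1)
N(-d1) = 0.31549269; N(-d2) = 0.63834765
P = 89.4300 * 0.99800200 * 0.63834765 - 94.0800 * 1.00000000 * 0.31549269 = 27.2918

Answer: Price = 27.2918


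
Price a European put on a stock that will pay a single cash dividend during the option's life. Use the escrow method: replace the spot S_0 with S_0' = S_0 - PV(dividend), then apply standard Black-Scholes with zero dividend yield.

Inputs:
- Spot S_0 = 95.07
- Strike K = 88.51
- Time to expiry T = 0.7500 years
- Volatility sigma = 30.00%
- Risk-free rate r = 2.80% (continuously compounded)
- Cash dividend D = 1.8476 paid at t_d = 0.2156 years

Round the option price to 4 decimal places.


Answer: Price = 6.3781

Derivation:
PV(D) = D * exp(-r * t_d) = 1.8476 * 0.99398138 = 1.83648001
S_0' = S_0 - PV(D) = 95.0700 - 1.83648001 = 93.23351999
d1 = (ln(S_0'/K) + (r + sigma^2/2)*T) / (sigma*sqrt(T)) = 0.41084928
d2 = d1 - sigma*sqrt(T) = 0.15104166
exp(-rT) = 0.97921896
N(-d1) = 0.34059153; N(-d2) = 0.43997143
P = K * exp(-rT) * N(-d2) - S_0' * N(-d1) = 88.5100 * 0.97921896 * 0.43997143 - 93.23351999 * 0.34059153 = 6.3781


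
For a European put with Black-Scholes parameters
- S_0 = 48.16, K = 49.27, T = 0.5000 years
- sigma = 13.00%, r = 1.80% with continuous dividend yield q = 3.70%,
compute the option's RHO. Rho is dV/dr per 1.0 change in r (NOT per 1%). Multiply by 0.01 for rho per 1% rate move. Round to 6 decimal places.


Answer: Rho = -15.976403

Derivation:
d1 = -0.3052696979; d2 = -0.3971935795
phi(d1) = 0.3807800651; exp(-qT) = 0.9816700746; exp(-rT) = 0.9910403788
N(-d2) = 0.6543876418
Rho = -K*T*exp(-rT)*N(-d2) = -49.2700 * 0.5000 * 0.9910403788 * 0.6543876418 = -15.976403


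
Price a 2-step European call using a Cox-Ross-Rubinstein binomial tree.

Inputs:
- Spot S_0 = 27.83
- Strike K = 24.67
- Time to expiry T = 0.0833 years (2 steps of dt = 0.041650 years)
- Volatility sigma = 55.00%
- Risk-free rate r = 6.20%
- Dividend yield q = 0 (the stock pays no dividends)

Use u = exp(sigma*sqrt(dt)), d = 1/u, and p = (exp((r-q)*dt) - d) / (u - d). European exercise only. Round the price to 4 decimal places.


dt = T/N = 0.041650
u = exp(sigma*sqrt(dt)) = 1.118788; d = 1/u = 0.893825
p = (exp((r-q)*dt) - d) / (u - d) = 0.483462
Discount per step: exp(-r*dt) = 0.997421
Stock lattice S(k, i) with i counting down-moves:
  k=0: S(0,0) = 27.8300
  k=1: S(1,0) = 31.1359; S(1,1) = 24.8751
  k=2: S(2,0) = 34.8344; S(2,1) = 27.8300; S(2,2) = 22.2340
Terminal payoffs V(N, i) = max(S_T - K, 0):
  V(2,0) = 10.164429; V(2,1) = 3.160000; V(2,2) = 0.000000
Backward induction: V(k, i) = exp(-r*dt) * [p * V(k+1, i) + (1-p) * V(k+1, i+1)].
  V(1,0) = exp(-r*dt) * [p*10.164429 + (1-p)*3.160000] = 6.529489
  V(1,1) = exp(-r*dt) * [p*3.160000 + (1-p)*0.000000] = 1.523799
  V(0,0) = exp(-r*dt) * [p*6.529489 + (1-p)*1.523799] = 3.933686

Answer: Price = V(0,0) = 3.9337


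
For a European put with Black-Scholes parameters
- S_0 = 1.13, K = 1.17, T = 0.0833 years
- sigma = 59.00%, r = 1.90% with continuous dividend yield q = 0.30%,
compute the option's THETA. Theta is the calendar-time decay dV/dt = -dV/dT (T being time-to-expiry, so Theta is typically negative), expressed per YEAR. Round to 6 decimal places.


d1 = -0.1113135813; d2 = -0.2815978437
phi(d1) = 0.3964783311; exp(-qT) = 0.9997501312; exp(-rT) = 0.9984185518
Theta = -S*exp(-qT)*phi(d1)*sigma/(2*sqrt(T)) + r*K*exp(-rT)*N(-d2) - q*S*exp(-qT)*N(-d1)
N(-d1) = 0.5443161570; N(-d2) = 0.6108740531; sqrt(T) = 0.2886173938
Term 1 = -1.1300 * 0.9997501312 * 0.3964783311 * 0.5900 / (2 * 0.2886173938) = -0.4578138059
Term 2 = 0.0190 * 1.1700 * 0.9984185518 * 0.6108740531 = 0.0135582546
Term 3 = -0.0030 * 1.1300 * 0.9997501312 * 0.5443161570 = -0.0018447707
Theta = -0.4578138059 + (0.0135582546) + (-0.0018447707) = -0.446100

Answer: Theta = -0.446100


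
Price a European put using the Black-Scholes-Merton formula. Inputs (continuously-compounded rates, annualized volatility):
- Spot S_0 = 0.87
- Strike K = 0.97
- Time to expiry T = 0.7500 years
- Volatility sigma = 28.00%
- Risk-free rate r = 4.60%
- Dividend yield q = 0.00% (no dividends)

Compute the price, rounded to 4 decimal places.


d1 = (ln(S/K) + (r - q + 0.5*sigma^2) * T) / (sigma * sqrt(T)) = -0.18517627
d2 = d1 - sigma * sqrt(T) = -0.42766339
exp(-rT) = 0.96608834; exp(-qT) = 1.00000000
P = K * exp(-rT) * N(-d2) - S_0 * exp(-qT) * N(-d1)
N(-d1) = 0.57345461; N(-d2) = 0.66555189
P = 0.9700 * 0.96608834 * 0.66555189 - 0.8700 * 1.00000000 * 0.57345461 = 0.1248

Answer: Price = 0.1248


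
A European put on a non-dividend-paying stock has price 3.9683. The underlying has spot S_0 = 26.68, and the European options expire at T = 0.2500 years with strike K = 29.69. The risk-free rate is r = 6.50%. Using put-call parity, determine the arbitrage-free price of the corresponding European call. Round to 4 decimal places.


Put-call parity: C - P = S_0 * exp(-qT) - K * exp(-rT).
S_0 * exp(-qT) = 26.6800 * 1.00000000 = 26.68000000
K * exp(-rT) = 29.6900 * 0.98388132 = 29.21143636
C = P + S*exp(-qT) - K*exp(-rT)
C = 3.9683 + 26.68000000 - 29.21143636 = 1.4369

Answer: Call price = 1.4369


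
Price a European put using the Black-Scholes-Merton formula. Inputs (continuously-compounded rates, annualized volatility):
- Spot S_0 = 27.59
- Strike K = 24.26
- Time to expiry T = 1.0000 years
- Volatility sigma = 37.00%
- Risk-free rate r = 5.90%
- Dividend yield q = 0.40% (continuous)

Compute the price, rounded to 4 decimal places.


d1 = (ln(S/K) + (r - q + 0.5*sigma^2) * T) / (sigma * sqrt(T)) = 0.68128239
d2 = d1 - sigma * sqrt(T) = 0.31128239
exp(-rT) = 0.94270677; exp(-qT) = 0.99600799
P = K * exp(-rT) * N(-d2) - S_0 * exp(-qT) * N(-d1)
N(-d1) = 0.24784641; N(-d2) = 0.37779298
P = 24.2600 * 0.94270677 * 0.37779298 - 27.5900 * 0.99600799 * 0.24784641 = 1.8294

Answer: Price = 1.8294


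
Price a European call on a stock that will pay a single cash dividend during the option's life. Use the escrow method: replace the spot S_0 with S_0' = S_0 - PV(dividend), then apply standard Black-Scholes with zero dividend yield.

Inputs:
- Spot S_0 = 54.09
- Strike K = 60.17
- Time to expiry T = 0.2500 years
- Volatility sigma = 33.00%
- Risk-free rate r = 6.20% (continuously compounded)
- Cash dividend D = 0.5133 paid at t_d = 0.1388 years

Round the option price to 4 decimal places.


Answer: Price = 1.5425

Derivation:
PV(D) = D * exp(-r * t_d) = 0.5133 * 0.99143132 = 0.50890170
S_0' = S_0 - PV(D) = 54.0900 - 0.50890170 = 53.58109830
d1 = (ln(S_0'/K) + (r + sigma^2/2)*T) / (sigma*sqrt(T)) = -0.52645471
d2 = d1 - sigma*sqrt(T) = -0.69145471
exp(-rT) = 0.98461951
N(d1) = 0.29928616; N(d2) = 0.24463992
C = S_0' * N(d1) - K * exp(-rT) * N(d2) = 53.58109830 * 0.29928616 - 60.1700 * 0.98461951 * 0.24463992 = 1.5425


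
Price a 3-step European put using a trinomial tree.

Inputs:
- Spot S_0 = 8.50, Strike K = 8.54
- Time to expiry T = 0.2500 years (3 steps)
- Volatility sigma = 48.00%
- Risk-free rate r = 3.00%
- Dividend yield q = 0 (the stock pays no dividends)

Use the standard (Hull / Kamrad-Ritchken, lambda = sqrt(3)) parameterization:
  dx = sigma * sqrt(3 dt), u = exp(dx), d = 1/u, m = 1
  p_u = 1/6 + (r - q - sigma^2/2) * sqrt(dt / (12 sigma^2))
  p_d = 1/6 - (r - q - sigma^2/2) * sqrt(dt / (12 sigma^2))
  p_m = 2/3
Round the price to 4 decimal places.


Answer: Price = V(0,0) = 0.7294

Derivation:
dt = T/N = 0.083333; dx = sigma*sqrt(3*dt) = 0.240000
u = exp(dx) = 1.271249; d = 1/u = 0.786628
p_u = 0.151875, p_m = 0.666667, p_d = 0.181458
Discount per step: exp(-r*dt) = 0.997503
Stock lattice S(k, j) with j the centered position index:
  k=0: S(0,+0) = 8.5000
  k=1: S(1,-1) = 6.6863; S(1,+0) = 8.5000; S(1,+1) = 10.8056
  k=2: S(2,-2) = 5.2597; S(2,-1) = 6.6863; S(2,+0) = 8.5000; S(2,+1) = 10.8056; S(2,+2) = 13.7366
  k=3: S(3,-3) = 4.1374; S(3,-2) = 5.2597; S(3,-1) = 6.6863; S(3,+0) = 8.5000; S(3,+1) = 10.8056; S(3,+2) = 13.7366; S(3,+3) = 17.4627
Terminal payoffs V(N, j) = max(K - S_T, 0):
  V(3,-3) = 4.402606; V(3,-2) = 3.280341; V(3,-1) = 1.853663; V(3,+0) = 0.040000; V(3,+1) = 0.000000; V(3,+2) = 0.000000; V(3,+3) = 0.000000
Backward induction: V(k, j) = exp(-r*dt) * [p_u * V(k+1, j+1) + p_m * V(k+1, j) + p_d * V(k+1, j-1)]
  V(2,-2) = exp(-r*dt) * [p_u*1.853663 + p_m*3.280341 + p_d*4.402606] = 3.259151
  V(2,-1) = exp(-r*dt) * [p_u*0.040000 + p_m*1.853663 + p_d*3.280341] = 1.832509
  V(2,+0) = exp(-r*dt) * [p_u*0.000000 + p_m*0.040000 + p_d*1.853663] = 0.362123
  V(2,+1) = exp(-r*dt) * [p_u*0.000000 + p_m*0.000000 + p_d*0.040000] = 0.007240
  V(2,+2) = exp(-r*dt) * [p_u*0.000000 + p_m*0.000000 + p_d*0.000000] = 0.000000
  V(1,-1) = exp(-r*dt) * [p_u*0.362123 + p_m*1.832509 + p_d*3.259151] = 1.863406
  V(1,+0) = exp(-r*dt) * [p_u*0.007240 + p_m*0.362123 + p_d*1.832509] = 0.573603
  V(1,+1) = exp(-r*dt) * [p_u*0.000000 + p_m*0.007240 + p_d*0.362123] = 0.070361
  V(0,+0) = exp(-r*dt) * [p_u*0.070361 + p_m*0.573603 + p_d*1.863406] = 0.729393


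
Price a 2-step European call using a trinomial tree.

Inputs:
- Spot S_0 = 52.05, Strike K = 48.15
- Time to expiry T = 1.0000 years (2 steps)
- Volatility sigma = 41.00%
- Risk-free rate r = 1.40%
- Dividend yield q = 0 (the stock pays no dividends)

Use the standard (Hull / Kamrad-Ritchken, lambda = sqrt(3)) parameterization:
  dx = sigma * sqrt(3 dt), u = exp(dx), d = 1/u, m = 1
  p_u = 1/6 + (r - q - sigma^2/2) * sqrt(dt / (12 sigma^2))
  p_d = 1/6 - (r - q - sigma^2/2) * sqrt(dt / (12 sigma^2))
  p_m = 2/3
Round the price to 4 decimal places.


dt = T/N = 0.500000; dx = sigma*sqrt(3*dt) = 0.502145
u = exp(dx) = 1.652262; d = 1/u = 0.605231
p_u = 0.131791, p_m = 0.666667, p_d = 0.201542
Discount per step: exp(-r*dt) = 0.993024
Stock lattice S(k, j) with j the centered position index:
  k=0: S(0,+0) = 52.0500
  k=1: S(1,-1) = 31.5023; S(1,+0) = 52.0500; S(1,+1) = 86.0002
  k=2: S(2,-2) = 19.0661; S(2,-1) = 31.5023; S(2,+0) = 52.0500; S(2,+1) = 86.0002; S(2,+2) = 142.0950
Terminal payoffs V(N, j) = max(S_T - K, 0):
  V(2,-2) = 0.000000; V(2,-1) = 0.000000; V(2,+0) = 3.900000; V(2,+1) = 37.850249; V(2,+2) = 93.944963
Backward induction: V(k, j) = exp(-r*dt) * [p_u * V(k+1, j+1) + p_m * V(k+1, j) + p_d * V(k+1, j-1)]
  V(1,-1) = exp(-r*dt) * [p_u*3.900000 + p_m*0.000000 + p_d*0.000000] = 0.510401
  V(1,+0) = exp(-r*dt) * [p_u*37.850249 + p_m*3.900000 + p_d*0.000000] = 7.535401
  V(1,+1) = exp(-r*dt) * [p_u*93.944963 + p_m*37.850249 + p_d*3.900000] = 38.132777
  V(0,+0) = exp(-r*dt) * [p_u*38.132777 + p_m*7.535401 + p_d*0.510401] = 10.081220

Answer: Price = V(0,0) = 10.0812


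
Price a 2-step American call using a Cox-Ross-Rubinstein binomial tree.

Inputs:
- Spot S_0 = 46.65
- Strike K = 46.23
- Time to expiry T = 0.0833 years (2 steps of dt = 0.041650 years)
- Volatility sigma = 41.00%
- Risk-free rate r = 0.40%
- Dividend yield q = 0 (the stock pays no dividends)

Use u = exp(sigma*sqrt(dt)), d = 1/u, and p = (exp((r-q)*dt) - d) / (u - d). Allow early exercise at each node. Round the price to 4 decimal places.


Answer: Price = V(0,0) = 2.2644

Derivation:
dt = T/N = 0.041650
u = exp(sigma*sqrt(dt)) = 1.087275; d = 1/u = 0.919731
p = (exp((r-q)*dt) - d) / (u - d) = 0.480088
Discount per step: exp(-r*dt) = 0.999833
Stock lattice S(k, i) with i counting down-moves:
  k=0: S(0,0) = 46.6500
  k=1: S(1,0) = 50.7214; S(1,1) = 42.9054
  k=2: S(2,0) = 55.1480; S(2,1) = 46.6500; S(2,2) = 39.4615
Terminal payoffs V(N, i) = max(S_T - K, 0):
  V(2,0) = 8.918042; V(2,1) = 0.420000; V(2,2) = 0.000000
Backward induction: V(k, i) = exp(-r*dt) * [p * V(k+1, i) + (1-p) * V(k+1, i+1)]; then take max(V_cont, immediate exercise) for American.
  V(1,0) = exp(-r*dt) * [p*8.918042 + (1-p)*0.420000] = 4.499059; exercise = 4.491358; V(1,0) = max -> 4.499059
  V(1,1) = exp(-r*dt) * [p*0.420000 + (1-p)*0.000000] = 0.201603; exercise = 0.000000; V(1,1) = max -> 0.201603
  V(0,0) = exp(-r*dt) * [p*4.499059 + (1-p)*0.201603] = 2.264384; exercise = 0.420000; V(0,0) = max -> 2.264384


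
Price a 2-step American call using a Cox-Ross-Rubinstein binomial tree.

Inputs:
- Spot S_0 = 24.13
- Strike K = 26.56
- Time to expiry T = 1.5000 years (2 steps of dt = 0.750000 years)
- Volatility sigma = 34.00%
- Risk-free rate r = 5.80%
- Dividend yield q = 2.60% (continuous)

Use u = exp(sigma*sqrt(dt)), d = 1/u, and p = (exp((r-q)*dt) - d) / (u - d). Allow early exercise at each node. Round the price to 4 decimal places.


dt = T/N = 0.750000
u = exp(sigma*sqrt(dt)) = 1.342386; d = 1/u = 0.744942
p = (exp((r-q)*dt) - d) / (u - d) = 0.467572
Discount per step: exp(-r*dt) = 0.957433
Stock lattice S(k, i) with i counting down-moves:
  k=0: S(0,0) = 24.1300
  k=1: S(1,0) = 32.3918; S(1,1) = 17.9755
  k=2: S(2,0) = 43.4823; S(2,1) = 24.1300; S(2,2) = 13.3907
Terminal payoffs V(N, i) = max(S_T - K, 0):
  V(2,0) = 16.922265; V(2,1) = 0.000000; V(2,2) = 0.000000
Backward induction: V(k, i) = exp(-r*dt) * [p * V(k+1, i) + (1-p) * V(k+1, i+1)]; then take max(V_cont, immediate exercise) for American.
  V(1,0) = exp(-r*dt) * [p*16.922265 + (1-p)*0.000000] = 7.575571; exercise = 5.831774; V(1,0) = max -> 7.575571
  V(1,1) = exp(-r*dt) * [p*0.000000 + (1-p)*0.000000] = 0.000000; exercise = 0.000000; V(1,1) = max -> 0.000000
  V(0,0) = exp(-r*dt) * [p*7.575571 + (1-p)*0.000000] = 3.391347; exercise = 0.000000; V(0,0) = max -> 3.391347

Answer: Price = V(0,0) = 3.3913


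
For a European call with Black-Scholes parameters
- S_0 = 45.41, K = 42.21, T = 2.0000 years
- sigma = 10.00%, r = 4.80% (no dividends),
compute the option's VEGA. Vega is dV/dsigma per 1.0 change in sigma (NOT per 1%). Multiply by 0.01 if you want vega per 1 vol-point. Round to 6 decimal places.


Answer: Vega = 11.492209

Derivation:
d1 = 1.2662527788; d2 = 1.1248314226
phi(d1) = 0.1789521937; exp(-qT) = 1.0000000000; exp(-rT) = 0.9084640161
Vega = S * exp(-qT) * phi(d1) * sqrt(T) = 45.4100 * 1.0000000000 * 0.1789521937 * 1.4142135624 = 11.492209


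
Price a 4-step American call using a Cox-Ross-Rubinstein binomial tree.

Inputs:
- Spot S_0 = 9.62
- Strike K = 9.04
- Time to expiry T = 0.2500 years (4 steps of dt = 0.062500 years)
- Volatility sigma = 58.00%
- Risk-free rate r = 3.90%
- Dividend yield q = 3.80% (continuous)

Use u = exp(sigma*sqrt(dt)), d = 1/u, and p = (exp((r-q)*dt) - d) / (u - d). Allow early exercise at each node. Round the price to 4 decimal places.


Answer: Price = V(0,0) = 1.4012

Derivation:
dt = T/N = 0.062500
u = exp(sigma*sqrt(dt)) = 1.156040; d = 1/u = 0.865022
p = (exp((r-q)*dt) - d) / (u - d) = 0.464028
Discount per step: exp(-r*dt) = 0.997565
Stock lattice S(k, i) with i counting down-moves:
  k=0: S(0,0) = 9.6200
  k=1: S(1,0) = 11.1211; S(1,1) = 8.3215
  k=2: S(2,0) = 12.8564; S(2,1) = 9.6200; S(2,2) = 7.1983
  k=3: S(3,0) = 14.8625; S(3,1) = 11.1211; S(3,2) = 8.3215; S(3,3) = 6.2267
  k=4: S(4,0) = 17.1817; S(4,1) = 12.8564; S(4,2) = 9.6200; S(4,3) = 7.1983; S(4,4) = 5.3862
Terminal payoffs V(N, i) = max(S_T - K, 0):
  V(4,0) = 8.141690; V(4,1) = 3.816432; V(4,2) = 0.580000; V(4,3) = 0.000000; V(4,4) = 0.000000
Backward induction: V(k, i) = exp(-r*dt) * [p * V(k+1, i) + (1-p) * V(k+1, i+1)]; then take max(V_cont, immediate exercise) for American.
  V(3,0) = exp(-r*dt) * [p*8.141690 + (1-p)*3.816432] = 5.809296; exercise = 5.822545; V(3,0) = max -> 5.822545
  V(3,1) = exp(-r*dt) * [p*3.816432 + (1-p)*0.580000] = 2.076728; exercise = 2.081101; V(3,1) = max -> 2.081101
  V(3,2) = exp(-r*dt) * [p*0.580000 + (1-p)*0.000000] = 0.268481; exercise = 0.000000; V(3,2) = max -> 0.268481
  V(3,3) = exp(-r*dt) * [p*0.000000 + (1-p)*0.000000] = 0.000000; exercise = 0.000000; V(3,3) = max -> 0.000000
  V(2,0) = exp(-r*dt) * [p*5.822545 + (1-p)*2.081101] = 3.807943; exercise = 3.816432; V(2,0) = max -> 3.816432
  V(2,1) = exp(-r*dt) * [p*2.081101 + (1-p)*0.268481] = 1.106886; exercise = 0.580000; V(2,1) = max -> 1.106886
  V(2,2) = exp(-r*dt) * [p*0.268481 + (1-p)*0.000000] = 0.124279; exercise = 0.000000; V(2,2) = max -> 0.124279
  V(1,0) = exp(-r*dt) * [p*3.816432 + (1-p)*1.106886] = 2.358436; exercise = 2.081101; V(1,0) = max -> 2.358436
  V(1,1) = exp(-r*dt) * [p*1.106886 + (1-p)*0.124279] = 0.578824; exercise = 0.000000; V(1,1) = max -> 0.578824
  V(0,0) = exp(-r*dt) * [p*2.358436 + (1-p)*0.578824] = 1.401195; exercise = 0.580000; V(0,0) = max -> 1.401195


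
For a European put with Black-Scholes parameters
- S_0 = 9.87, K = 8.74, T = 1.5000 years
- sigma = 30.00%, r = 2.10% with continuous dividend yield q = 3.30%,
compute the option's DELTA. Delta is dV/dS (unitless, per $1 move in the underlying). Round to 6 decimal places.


d1 = 0.4656470850; d2 = 0.0982236236
phi(d1) = 0.3579535187; exp(-qT) = 0.9517051581; exp(-rT) = 0.9689909565
N(-d1) = 0.3207340671
Delta = -exp(-qT) * N(-d1) = -0.9517051581 * 0.3207340671 = -0.305244

Answer: Delta = -0.305244


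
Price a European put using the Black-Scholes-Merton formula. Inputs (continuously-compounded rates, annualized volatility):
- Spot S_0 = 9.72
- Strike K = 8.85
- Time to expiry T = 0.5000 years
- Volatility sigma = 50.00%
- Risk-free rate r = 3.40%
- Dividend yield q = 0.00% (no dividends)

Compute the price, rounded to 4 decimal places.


d1 = (ln(S/K) + (r - q + 0.5*sigma^2) * T) / (sigma * sqrt(T)) = 0.49007636
d2 = d1 - sigma * sqrt(T) = 0.13652297
exp(-rT) = 0.98314368; exp(-qT) = 1.00000000
P = K * exp(-rT) * N(-d2) - S_0 * exp(-qT) * N(-d1)
N(-d1) = 0.31203993; N(-d2) = 0.44570393
P = 8.8500 * 0.98314368 * 0.44570393 - 9.7200 * 1.00000000 * 0.31203993 = 0.8450

Answer: Price = 0.8450


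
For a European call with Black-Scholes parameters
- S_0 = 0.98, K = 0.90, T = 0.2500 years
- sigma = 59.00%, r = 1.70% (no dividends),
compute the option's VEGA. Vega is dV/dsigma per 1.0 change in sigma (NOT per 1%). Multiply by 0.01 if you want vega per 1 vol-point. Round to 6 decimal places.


Answer: Vega = 0.176612

Derivation:
d1 = 0.4505773164; d2 = 0.1555773164
phi(d1) = 0.3604332524; exp(-qT) = 1.0000000000; exp(-rT) = 0.9957590185
Vega = S * exp(-qT) * phi(d1) * sqrt(T) = 0.9800 * 1.0000000000 * 0.3604332524 * 0.5000000000 = 0.176612


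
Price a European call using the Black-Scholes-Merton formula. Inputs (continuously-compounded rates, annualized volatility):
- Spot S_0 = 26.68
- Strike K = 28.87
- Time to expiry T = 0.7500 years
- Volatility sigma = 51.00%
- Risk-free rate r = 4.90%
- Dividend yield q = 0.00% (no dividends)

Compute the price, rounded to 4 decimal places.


d1 = (ln(S/K) + (r - q + 0.5*sigma^2) * T) / (sigma * sqrt(T)) = 0.12542929
d2 = d1 - sigma * sqrt(T) = -0.31624366
exp(-rT) = 0.96391708; exp(-qT) = 1.00000000
C = S_0 * exp(-qT) * N(d1) - K * exp(-rT) * N(d2)
N(d1) = 0.54990815; N(d2) = 0.37590879
C = 26.6800 * 1.00000000 * 0.54990815 - 28.8700 * 0.96391708 * 0.37590879 = 4.2107

Answer: Price = 4.2107


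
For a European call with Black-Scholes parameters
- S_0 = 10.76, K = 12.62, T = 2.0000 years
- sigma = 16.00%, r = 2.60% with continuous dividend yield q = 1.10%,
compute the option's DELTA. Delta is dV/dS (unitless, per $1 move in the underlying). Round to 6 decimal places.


d1 = -0.4589445733; d2 = -0.6852187432
phi(d1) = 0.3590643733; exp(-qT) = 0.9782402351; exp(-rT) = 0.9493288668
N(d1) = 0.3231369846
Delta = exp(-qT) * N(d1) = 0.9782402351 * 0.3231369846 = 0.316106

Answer: Delta = 0.316106
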